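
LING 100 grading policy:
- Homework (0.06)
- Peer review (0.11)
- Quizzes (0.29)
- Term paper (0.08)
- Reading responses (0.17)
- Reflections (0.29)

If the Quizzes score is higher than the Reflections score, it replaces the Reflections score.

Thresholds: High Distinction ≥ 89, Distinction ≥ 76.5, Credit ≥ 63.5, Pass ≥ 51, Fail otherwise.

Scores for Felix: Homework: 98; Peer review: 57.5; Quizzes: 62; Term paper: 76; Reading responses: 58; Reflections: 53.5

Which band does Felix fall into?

Credit

Quizzes (62) > Reflections (53.5), so Reflections counts as 62.
Weighted total:
  Homework 98 × 0.06 = 5.88
  Peer review 57.5 × 0.11 = 6.325
  Quizzes 62 × 0.29 = 17.98
  Term paper 76 × 0.08 = 6.08
  Reading responses 58 × 0.17 = 9.86
  Reflections 62 × 0.29 = 17.98
Sum = 64.105
64.105 is ≥ 63.5 and < 76.5 → Credit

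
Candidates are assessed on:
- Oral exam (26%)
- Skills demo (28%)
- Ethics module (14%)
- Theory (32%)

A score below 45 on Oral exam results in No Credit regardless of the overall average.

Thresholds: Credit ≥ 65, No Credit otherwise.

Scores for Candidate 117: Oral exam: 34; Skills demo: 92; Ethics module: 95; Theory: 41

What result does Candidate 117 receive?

Oral exam score 34 < 45: minimum not met.
Weighted total:
  Oral exam 34 × 0.26 = 8.84
  Skills demo 92 × 0.28 = 25.76
  Ethics module 95 × 0.14 = 13.3
  Theory 41 × 0.32 = 13.12
Sum = 61.02
Because the Oral exam minimum was not met, the result is No Credit.

No Credit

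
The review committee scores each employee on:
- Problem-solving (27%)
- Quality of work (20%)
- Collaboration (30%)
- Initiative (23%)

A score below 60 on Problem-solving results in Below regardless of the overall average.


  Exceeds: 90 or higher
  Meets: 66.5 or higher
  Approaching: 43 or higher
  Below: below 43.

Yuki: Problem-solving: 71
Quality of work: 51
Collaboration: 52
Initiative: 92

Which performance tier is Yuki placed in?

Problem-solving score 71 ≥ 60: minimum met.
Weighted total:
  Problem-solving 71 × 0.27 = 19.17
  Quality of work 51 × 0.2 = 10.2
  Collaboration 52 × 0.3 = 15.6
  Initiative 92 × 0.23 = 21.16
Sum = 66.13
66.13 is ≥ 43 and < 66.5 → Approaching

Approaching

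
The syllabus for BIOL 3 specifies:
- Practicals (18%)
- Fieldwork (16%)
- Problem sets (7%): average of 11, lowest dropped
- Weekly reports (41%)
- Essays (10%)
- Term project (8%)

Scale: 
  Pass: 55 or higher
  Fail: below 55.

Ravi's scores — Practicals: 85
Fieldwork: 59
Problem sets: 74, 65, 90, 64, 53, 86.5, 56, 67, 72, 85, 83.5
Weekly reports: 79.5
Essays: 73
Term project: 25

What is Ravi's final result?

Pass

Problem sets: drop 53 → average of remaining 10 = 743/10 = 74.3
Weighted total:
  Practicals 85 × 0.18 = 15.3
  Fieldwork 59 × 0.16 = 9.44
  Problem sets 74.3 × 0.07 = 5.201
  Weekly reports 79.5 × 0.41 = 32.595
  Essays 73 × 0.1 = 7.3
  Term project 25 × 0.08 = 2
Sum = 71.836
71.836 ≥ 55 → Pass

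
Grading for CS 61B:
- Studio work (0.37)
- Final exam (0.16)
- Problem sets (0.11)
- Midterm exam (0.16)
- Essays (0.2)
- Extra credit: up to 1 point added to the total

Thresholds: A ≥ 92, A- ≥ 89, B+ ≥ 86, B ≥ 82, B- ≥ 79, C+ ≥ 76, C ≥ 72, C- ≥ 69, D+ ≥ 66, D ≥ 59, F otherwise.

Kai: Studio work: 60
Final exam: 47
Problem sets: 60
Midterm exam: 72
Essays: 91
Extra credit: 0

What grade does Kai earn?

D+

Weighted total:
  Studio work 60 × 0.37 = 22.2
  Final exam 47 × 0.16 = 7.52
  Problem sets 60 × 0.11 = 6.6
  Midterm exam 72 × 0.16 = 11.52
  Essays 91 × 0.2 = 18.2
Sum = 66.04
Extra credit: 66.04 + 0 = 66.04
66.04 is ≥ 66 and < 69 → D+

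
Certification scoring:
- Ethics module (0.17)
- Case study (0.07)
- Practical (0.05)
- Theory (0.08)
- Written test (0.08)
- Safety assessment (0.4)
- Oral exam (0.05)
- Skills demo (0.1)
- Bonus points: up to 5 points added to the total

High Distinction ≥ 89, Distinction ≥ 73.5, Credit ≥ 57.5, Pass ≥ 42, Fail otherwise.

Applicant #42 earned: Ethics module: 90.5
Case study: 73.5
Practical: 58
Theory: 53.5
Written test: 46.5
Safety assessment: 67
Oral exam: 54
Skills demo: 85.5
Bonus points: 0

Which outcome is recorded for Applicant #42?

Credit

Weighted total:
  Ethics module 90.5 × 0.17 = 15.385
  Case study 73.5 × 0.07 = 5.145
  Practical 58 × 0.05 = 2.9
  Theory 53.5 × 0.08 = 4.28
  Written test 46.5 × 0.08 = 3.72
  Safety assessment 67 × 0.4 = 26.8
  Oral exam 54 × 0.05 = 2.7
  Skills demo 85.5 × 0.1 = 8.55
Sum = 69.48
Bonus points: 69.48 + 0 = 69.48
69.48 is ≥ 57.5 and < 73.5 → Credit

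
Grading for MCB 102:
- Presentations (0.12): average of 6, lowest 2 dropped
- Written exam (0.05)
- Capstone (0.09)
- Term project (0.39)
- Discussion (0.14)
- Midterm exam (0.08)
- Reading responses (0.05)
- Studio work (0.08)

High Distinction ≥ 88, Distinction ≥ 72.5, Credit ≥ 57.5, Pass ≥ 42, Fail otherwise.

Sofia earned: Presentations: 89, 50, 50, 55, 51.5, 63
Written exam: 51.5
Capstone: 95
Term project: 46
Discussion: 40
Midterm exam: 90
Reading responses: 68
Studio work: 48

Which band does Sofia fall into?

Presentations: drop 50, 50 → average of remaining 4 = 258.5/4 = 64.625
Weighted total:
  Presentations 64.625 × 0.12 = 7.755
  Written exam 51.5 × 0.05 = 2.575
  Capstone 95 × 0.09 = 8.55
  Term project 46 × 0.39 = 17.94
  Discussion 40 × 0.14 = 5.6
  Midterm exam 90 × 0.08 = 7.2
  Reading responses 68 × 0.05 = 3.4
  Studio work 48 × 0.08 = 3.84
Sum = 56.86
56.86 is ≥ 42 and < 57.5 → Pass

Pass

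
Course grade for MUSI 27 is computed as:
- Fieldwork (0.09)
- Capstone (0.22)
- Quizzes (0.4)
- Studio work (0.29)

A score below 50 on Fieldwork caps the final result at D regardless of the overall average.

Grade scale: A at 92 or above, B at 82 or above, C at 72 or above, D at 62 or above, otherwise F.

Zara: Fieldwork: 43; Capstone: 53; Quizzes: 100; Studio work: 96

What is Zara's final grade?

D

Fieldwork score 43 < 50: minimum not met.
Weighted total:
  Fieldwork 43 × 0.09 = 3.87
  Capstone 53 × 0.22 = 11.66
  Quizzes 100 × 0.4 = 40
  Studio work 96 × 0.29 = 27.84
Sum = 83.37
83.37 would be B; cap at D applies → D.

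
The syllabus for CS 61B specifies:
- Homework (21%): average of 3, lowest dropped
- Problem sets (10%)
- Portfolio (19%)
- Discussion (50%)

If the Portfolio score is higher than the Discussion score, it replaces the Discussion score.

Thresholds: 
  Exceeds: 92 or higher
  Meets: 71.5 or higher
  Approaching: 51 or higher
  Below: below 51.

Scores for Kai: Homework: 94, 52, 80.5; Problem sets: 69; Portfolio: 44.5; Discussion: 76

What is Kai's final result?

Homework: drop 52 → average of remaining 2 = 174.5/2 = 87.25
Portfolio (44.5) ≤ Discussion (76), so Discussion stays at 76.
Weighted total:
  Homework 87.25 × 0.21 = 18.3225
  Problem sets 69 × 0.1 = 6.9
  Portfolio 44.5 × 0.19 = 8.455
  Discussion 76 × 0.5 = 38
Sum = 71.6775
71.6775 is ≥ 71.5 and < 92 → Meets

Meets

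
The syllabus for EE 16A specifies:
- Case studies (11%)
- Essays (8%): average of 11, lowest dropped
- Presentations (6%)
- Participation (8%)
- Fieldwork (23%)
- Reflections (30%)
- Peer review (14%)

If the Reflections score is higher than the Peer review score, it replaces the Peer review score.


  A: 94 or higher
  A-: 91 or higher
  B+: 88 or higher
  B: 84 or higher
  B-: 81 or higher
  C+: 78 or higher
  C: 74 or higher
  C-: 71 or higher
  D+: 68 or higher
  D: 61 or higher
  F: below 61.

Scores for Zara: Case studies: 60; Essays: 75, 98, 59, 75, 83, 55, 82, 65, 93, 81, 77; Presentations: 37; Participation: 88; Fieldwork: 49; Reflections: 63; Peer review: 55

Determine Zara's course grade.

Essays: drop 55 → average of remaining 10 = 788/10 = 78.8
Reflections (63) > Peer review (55), so Peer review counts as 63.
Weighted total:
  Case studies 60 × 0.11 = 6.6
  Essays 78.8 × 0.08 = 6.304
  Presentations 37 × 0.06 = 2.22
  Participation 88 × 0.08 = 7.04
  Fieldwork 49 × 0.23 = 11.27
  Reflections 63 × 0.3 = 18.9
  Peer review 63 × 0.14 = 8.82
Sum = 61.154
61.154 is ≥ 61 and < 68 → D

D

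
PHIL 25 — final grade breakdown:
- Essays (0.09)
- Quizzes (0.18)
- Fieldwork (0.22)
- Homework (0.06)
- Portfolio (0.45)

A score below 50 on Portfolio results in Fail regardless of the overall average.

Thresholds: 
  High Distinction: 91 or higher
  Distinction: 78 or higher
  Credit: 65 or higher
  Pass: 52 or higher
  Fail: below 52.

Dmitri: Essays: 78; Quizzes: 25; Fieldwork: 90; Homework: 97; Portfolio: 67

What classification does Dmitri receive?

Portfolio score 67 ≥ 50: minimum met.
Weighted total:
  Essays 78 × 0.09 = 7.02
  Quizzes 25 × 0.18 = 4.5
  Fieldwork 90 × 0.22 = 19.8
  Homework 97 × 0.06 = 5.82
  Portfolio 67 × 0.45 = 30.15
Sum = 67.29
67.29 is ≥ 65 and < 78 → Credit

Credit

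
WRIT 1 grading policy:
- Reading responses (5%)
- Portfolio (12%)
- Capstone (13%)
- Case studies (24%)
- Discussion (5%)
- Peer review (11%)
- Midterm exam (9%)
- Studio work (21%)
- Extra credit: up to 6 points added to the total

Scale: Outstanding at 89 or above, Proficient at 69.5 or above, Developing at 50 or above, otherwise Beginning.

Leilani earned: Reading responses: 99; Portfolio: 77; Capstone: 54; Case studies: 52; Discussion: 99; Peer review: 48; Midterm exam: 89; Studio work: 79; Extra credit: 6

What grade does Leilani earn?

Weighted total:
  Reading responses 99 × 0.05 = 4.95
  Portfolio 77 × 0.12 = 9.24
  Capstone 54 × 0.13 = 7.02
  Case studies 52 × 0.24 = 12.48
  Discussion 99 × 0.05 = 4.95
  Peer review 48 × 0.11 = 5.28
  Midterm exam 89 × 0.09 = 8.01
  Studio work 79 × 0.21 = 16.59
Sum = 68.52
Extra credit: 68.52 + 6 = 74.52
74.52 is ≥ 69.5 and < 89 → Proficient

Proficient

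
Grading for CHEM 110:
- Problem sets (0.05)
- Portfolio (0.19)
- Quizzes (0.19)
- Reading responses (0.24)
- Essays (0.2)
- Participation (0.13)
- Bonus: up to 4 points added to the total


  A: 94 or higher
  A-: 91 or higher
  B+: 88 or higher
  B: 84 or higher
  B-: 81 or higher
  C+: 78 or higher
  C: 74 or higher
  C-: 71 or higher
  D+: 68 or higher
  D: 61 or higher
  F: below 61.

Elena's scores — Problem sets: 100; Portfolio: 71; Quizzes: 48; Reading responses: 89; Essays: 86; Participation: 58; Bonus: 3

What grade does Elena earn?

C

Weighted total:
  Problem sets 100 × 0.05 = 5
  Portfolio 71 × 0.19 = 13.49
  Quizzes 48 × 0.19 = 9.12
  Reading responses 89 × 0.24 = 21.36
  Essays 86 × 0.2 = 17.2
  Participation 58 × 0.13 = 7.54
Sum = 73.71
Bonus: 73.71 + 3 = 76.71
76.71 is ≥ 74 and < 78 → C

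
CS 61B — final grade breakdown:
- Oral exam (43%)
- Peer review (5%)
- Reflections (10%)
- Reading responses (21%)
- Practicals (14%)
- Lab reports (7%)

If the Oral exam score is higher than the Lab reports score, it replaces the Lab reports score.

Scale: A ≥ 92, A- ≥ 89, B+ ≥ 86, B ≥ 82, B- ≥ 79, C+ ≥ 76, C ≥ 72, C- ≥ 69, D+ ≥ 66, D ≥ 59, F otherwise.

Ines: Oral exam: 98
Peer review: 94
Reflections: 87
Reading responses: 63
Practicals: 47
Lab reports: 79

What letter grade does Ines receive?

B

Oral exam (98) > Lab reports (79), so Lab reports counts as 98.
Weighted total:
  Oral exam 98 × 0.43 = 42.14
  Peer review 94 × 0.05 = 4.7
  Reflections 87 × 0.1 = 8.7
  Reading responses 63 × 0.21 = 13.23
  Practicals 47 × 0.14 = 6.58
  Lab reports 98 × 0.07 = 6.86
Sum = 82.21
82.21 is ≥ 82 and < 86 → B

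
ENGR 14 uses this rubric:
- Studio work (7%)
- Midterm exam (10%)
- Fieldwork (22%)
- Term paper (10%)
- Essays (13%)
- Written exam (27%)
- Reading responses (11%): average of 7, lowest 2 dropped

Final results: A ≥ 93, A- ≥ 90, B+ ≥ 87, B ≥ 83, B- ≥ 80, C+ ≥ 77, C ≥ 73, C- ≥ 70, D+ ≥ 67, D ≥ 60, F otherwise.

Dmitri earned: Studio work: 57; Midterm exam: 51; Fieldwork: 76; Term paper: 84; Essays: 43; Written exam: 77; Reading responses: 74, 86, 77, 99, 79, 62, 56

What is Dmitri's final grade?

D+

Reading responses: drop 56, 62 → average of remaining 5 = 415/5 = 83
Weighted total:
  Studio work 57 × 0.07 = 3.99
  Midterm exam 51 × 0.1 = 5.1
  Fieldwork 76 × 0.22 = 16.72
  Term paper 84 × 0.1 = 8.4
  Essays 43 × 0.13 = 5.59
  Written exam 77 × 0.27 = 20.79
  Reading responses 83 × 0.11 = 9.13
Sum = 69.72
69.72 is ≥ 67 and < 70 → D+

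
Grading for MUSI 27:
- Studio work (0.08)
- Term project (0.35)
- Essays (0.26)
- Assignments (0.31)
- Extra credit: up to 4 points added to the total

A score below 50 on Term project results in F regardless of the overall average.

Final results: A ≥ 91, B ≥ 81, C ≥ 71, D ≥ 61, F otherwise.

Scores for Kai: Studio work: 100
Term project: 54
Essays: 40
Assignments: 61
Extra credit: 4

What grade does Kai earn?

F

Term project score 54 ≥ 50: minimum met.
Weighted total:
  Studio work 100 × 0.08 = 8
  Term project 54 × 0.35 = 18.9
  Essays 40 × 0.26 = 10.4
  Assignments 61 × 0.31 = 18.91
Sum = 56.21
Extra credit: 56.21 + 4 = 60.21
60.21 < 61 → F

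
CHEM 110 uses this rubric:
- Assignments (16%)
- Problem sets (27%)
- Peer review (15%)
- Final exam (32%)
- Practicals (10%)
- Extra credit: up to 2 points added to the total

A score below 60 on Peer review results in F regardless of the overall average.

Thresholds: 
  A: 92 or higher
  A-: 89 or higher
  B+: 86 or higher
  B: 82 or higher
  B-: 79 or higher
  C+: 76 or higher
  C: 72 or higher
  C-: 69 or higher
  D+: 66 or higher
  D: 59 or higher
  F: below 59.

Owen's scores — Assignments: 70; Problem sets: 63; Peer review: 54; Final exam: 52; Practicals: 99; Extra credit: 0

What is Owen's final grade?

Peer review score 54 < 60: minimum not met.
Weighted total:
  Assignments 70 × 0.16 = 11.2
  Problem sets 63 × 0.27 = 17.01
  Peer review 54 × 0.15 = 8.1
  Final exam 52 × 0.32 = 16.64
  Practicals 99 × 0.1 = 9.9
Sum = 62.85
Extra credit: 62.85 + 0 = 62.85
Because the Peer review minimum was not met, the result is F.

F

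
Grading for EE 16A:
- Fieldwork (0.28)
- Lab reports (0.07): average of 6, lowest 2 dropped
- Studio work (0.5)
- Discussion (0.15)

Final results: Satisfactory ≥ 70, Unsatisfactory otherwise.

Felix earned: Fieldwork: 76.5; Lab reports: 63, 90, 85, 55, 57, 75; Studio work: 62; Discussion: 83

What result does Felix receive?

Lab reports: drop 55, 57 → average of remaining 4 = 313/4 = 78.25
Weighted total:
  Fieldwork 76.5 × 0.28 = 21.42
  Lab reports 78.25 × 0.07 = 5.4775
  Studio work 62 × 0.5 = 31
  Discussion 83 × 0.15 = 12.45
Sum = 70.3475
70.3475 ≥ 70 → Satisfactory

Satisfactory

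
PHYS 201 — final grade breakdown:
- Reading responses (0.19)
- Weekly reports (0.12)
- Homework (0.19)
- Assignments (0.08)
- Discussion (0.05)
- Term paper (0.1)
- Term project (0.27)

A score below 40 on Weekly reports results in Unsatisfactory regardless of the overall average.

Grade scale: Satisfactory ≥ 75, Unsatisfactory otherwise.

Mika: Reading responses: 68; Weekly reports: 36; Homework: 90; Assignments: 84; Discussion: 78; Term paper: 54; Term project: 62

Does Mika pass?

Unsatisfactory

Weekly reports score 36 < 40: minimum not met.
Weighted total:
  Reading responses 68 × 0.19 = 12.92
  Weekly reports 36 × 0.12 = 4.32
  Homework 90 × 0.19 = 17.1
  Assignments 84 × 0.08 = 6.72
  Discussion 78 × 0.05 = 3.9
  Term paper 54 × 0.1 = 5.4
  Term project 62 × 0.27 = 16.74
Sum = 67.1
Because the Weekly reports minimum was not met, the result is Unsatisfactory.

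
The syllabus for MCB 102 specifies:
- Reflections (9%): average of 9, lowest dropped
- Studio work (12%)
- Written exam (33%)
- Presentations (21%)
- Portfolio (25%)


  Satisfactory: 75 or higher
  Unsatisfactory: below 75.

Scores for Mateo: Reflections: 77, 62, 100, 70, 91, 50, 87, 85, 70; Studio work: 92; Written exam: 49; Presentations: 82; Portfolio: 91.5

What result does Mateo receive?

Unsatisfactory

Reflections: drop 50 → average of remaining 8 = 642/8 = 80.25
Weighted total:
  Reflections 80.25 × 0.09 = 7.2225
  Studio work 92 × 0.12 = 11.04
  Written exam 49 × 0.33 = 16.17
  Presentations 82 × 0.21 = 17.22
  Portfolio 91.5 × 0.25 = 22.875
Sum = 74.5275
74.5275 < 75 → Unsatisfactory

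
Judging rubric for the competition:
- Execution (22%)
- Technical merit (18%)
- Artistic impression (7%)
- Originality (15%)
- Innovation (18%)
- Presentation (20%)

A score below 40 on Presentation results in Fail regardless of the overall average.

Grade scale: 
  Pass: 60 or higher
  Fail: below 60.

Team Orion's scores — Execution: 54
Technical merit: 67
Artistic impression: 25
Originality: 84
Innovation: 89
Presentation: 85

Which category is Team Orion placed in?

Pass

Presentation score 85 ≥ 40: minimum met.
Weighted total:
  Execution 54 × 0.22 = 11.88
  Technical merit 67 × 0.18 = 12.06
  Artistic impression 25 × 0.07 = 1.75
  Originality 84 × 0.15 = 12.6
  Innovation 89 × 0.18 = 16.02
  Presentation 85 × 0.2 = 17
Sum = 71.31
71.31 ≥ 60 → Pass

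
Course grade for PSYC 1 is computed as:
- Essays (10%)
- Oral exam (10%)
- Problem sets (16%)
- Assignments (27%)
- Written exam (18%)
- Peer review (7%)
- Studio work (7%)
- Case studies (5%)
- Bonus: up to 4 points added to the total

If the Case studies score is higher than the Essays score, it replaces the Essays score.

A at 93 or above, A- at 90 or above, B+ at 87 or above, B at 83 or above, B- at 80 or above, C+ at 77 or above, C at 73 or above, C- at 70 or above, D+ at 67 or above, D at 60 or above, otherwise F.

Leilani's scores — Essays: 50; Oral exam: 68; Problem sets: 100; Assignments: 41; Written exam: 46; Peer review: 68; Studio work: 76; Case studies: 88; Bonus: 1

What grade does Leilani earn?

Case studies (88) > Essays (50), so Essays counts as 88.
Weighted total:
  Essays 88 × 0.1 = 8.8
  Oral exam 68 × 0.1 = 6.8
  Problem sets 100 × 0.16 = 16
  Assignments 41 × 0.27 = 11.07
  Written exam 46 × 0.18 = 8.28
  Peer review 68 × 0.07 = 4.76
  Studio work 76 × 0.07 = 5.32
  Case studies 88 × 0.05 = 4.4
Sum = 65.43
Bonus: 65.43 + 1 = 66.43
66.43 is ≥ 60 and < 67 → D

D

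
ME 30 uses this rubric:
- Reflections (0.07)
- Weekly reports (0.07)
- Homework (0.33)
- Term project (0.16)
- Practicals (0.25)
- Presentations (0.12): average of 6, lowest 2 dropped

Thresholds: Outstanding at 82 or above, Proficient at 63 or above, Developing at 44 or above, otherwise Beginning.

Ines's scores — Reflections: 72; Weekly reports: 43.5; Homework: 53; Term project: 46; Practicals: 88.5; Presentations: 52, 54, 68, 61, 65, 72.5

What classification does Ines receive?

Proficient

Presentations: drop 52, 54 → average of remaining 4 = 266.5/4 = 66.625
Weighted total:
  Reflections 72 × 0.07 = 5.04
  Weekly reports 43.5 × 0.07 = 3.045
  Homework 53 × 0.33 = 17.49
  Term project 46 × 0.16 = 7.36
  Practicals 88.5 × 0.25 = 22.125
  Presentations 66.625 × 0.12 = 7.995
Sum = 63.055
63.055 is ≥ 63 and < 82 → Proficient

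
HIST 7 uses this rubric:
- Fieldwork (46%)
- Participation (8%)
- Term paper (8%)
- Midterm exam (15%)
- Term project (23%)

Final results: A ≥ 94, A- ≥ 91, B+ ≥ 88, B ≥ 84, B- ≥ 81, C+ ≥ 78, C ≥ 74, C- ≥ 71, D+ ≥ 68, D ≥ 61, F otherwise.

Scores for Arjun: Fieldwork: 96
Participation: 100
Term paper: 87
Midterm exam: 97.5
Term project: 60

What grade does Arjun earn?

B

Weighted total:
  Fieldwork 96 × 0.46 = 44.16
  Participation 100 × 0.08 = 8
  Term paper 87 × 0.08 = 6.96
  Midterm exam 97.5 × 0.15 = 14.625
  Term project 60 × 0.23 = 13.8
Sum = 87.545
87.545 is ≥ 84 and < 88 → B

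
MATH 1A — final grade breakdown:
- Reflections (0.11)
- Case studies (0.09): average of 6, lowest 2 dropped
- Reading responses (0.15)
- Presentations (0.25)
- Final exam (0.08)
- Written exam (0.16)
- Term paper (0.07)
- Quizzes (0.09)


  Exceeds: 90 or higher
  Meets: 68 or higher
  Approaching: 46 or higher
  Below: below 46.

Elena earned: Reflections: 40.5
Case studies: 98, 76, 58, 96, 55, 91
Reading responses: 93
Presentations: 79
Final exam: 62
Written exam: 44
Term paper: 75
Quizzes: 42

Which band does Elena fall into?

Approaching

Case studies: drop 55, 58 → average of remaining 4 = 361/4 = 90.25
Weighted total:
  Reflections 40.5 × 0.11 = 4.455
  Case studies 90.25 × 0.09 = 8.1225
  Reading responses 93 × 0.15 = 13.95
  Presentations 79 × 0.25 = 19.75
  Final exam 62 × 0.08 = 4.96
  Written exam 44 × 0.16 = 7.04
  Term paper 75 × 0.07 = 5.25
  Quizzes 42 × 0.09 = 3.78
Sum = 67.3075
67.3075 is ≥ 46 and < 68 → Approaching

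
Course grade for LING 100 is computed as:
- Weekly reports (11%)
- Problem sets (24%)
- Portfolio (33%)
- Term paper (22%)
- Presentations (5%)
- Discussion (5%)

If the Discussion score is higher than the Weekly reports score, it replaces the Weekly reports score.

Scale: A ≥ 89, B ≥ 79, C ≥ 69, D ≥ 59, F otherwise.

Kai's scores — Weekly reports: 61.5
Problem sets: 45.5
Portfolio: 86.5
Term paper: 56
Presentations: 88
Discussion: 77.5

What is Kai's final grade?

Discussion (77.5) > Weekly reports (61.5), so Weekly reports counts as 77.5.
Weighted total:
  Weekly reports 77.5 × 0.11 = 8.525
  Problem sets 45.5 × 0.24 = 10.92
  Portfolio 86.5 × 0.33 = 28.545
  Term paper 56 × 0.22 = 12.32
  Presentations 88 × 0.05 = 4.4
  Discussion 77.5 × 0.05 = 3.875
Sum = 68.585
68.585 is ≥ 59 and < 69 → D

D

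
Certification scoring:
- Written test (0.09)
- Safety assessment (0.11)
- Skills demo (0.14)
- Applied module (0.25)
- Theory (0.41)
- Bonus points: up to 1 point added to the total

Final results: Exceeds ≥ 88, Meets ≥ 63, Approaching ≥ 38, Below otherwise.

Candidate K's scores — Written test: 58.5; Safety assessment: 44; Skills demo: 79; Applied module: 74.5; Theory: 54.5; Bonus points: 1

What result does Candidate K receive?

Meets

Weighted total:
  Written test 58.5 × 0.09 = 5.265
  Safety assessment 44 × 0.11 = 4.84
  Skills demo 79 × 0.14 = 11.06
  Applied module 74.5 × 0.25 = 18.625
  Theory 54.5 × 0.41 = 22.345
Sum = 62.135
Bonus points: 62.135 + 1 = 63.135
63.135 is ≥ 63 and < 88 → Meets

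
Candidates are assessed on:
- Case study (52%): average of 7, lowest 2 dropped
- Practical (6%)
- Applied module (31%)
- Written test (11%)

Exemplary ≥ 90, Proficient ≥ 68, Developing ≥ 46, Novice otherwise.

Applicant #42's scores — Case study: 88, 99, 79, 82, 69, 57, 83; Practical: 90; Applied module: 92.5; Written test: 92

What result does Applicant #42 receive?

Proficient

Case study: drop 57, 69 → average of remaining 5 = 431/5 = 86.2
Weighted total:
  Case study 86.2 × 0.52 = 44.824
  Practical 90 × 0.06 = 5.4
  Applied module 92.5 × 0.31 = 28.675
  Written test 92 × 0.11 = 10.12
Sum = 89.019
89.019 is ≥ 68 and < 90 → Proficient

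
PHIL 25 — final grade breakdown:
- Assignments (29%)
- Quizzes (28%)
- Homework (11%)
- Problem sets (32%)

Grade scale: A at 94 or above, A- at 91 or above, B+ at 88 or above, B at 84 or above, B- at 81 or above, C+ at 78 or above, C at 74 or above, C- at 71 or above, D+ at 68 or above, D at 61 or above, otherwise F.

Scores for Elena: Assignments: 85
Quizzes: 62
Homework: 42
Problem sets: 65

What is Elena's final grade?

Weighted total:
  Assignments 85 × 0.29 = 24.65
  Quizzes 62 × 0.28 = 17.36
  Homework 42 × 0.11 = 4.62
  Problem sets 65 × 0.32 = 20.8
Sum = 67.43
67.43 is ≥ 61 and < 68 → D

D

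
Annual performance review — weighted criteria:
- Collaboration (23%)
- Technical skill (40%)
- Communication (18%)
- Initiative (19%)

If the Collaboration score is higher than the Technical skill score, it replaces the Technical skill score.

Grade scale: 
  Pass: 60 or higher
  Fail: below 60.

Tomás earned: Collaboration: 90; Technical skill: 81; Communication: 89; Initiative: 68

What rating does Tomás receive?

Collaboration (90) > Technical skill (81), so Technical skill counts as 90.
Weighted total:
  Collaboration 90 × 0.23 = 20.7
  Technical skill 90 × 0.4 = 36
  Communication 89 × 0.18 = 16.02
  Initiative 68 × 0.19 = 12.92
Sum = 85.64
85.64 ≥ 60 → Pass

Pass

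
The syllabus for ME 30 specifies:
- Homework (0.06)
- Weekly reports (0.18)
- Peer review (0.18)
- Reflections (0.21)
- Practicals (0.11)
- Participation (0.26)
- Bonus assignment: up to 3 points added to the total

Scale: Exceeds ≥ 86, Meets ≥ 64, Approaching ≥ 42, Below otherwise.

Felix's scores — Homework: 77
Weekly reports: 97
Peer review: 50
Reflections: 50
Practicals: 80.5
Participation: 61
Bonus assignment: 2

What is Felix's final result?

Meets

Weighted total:
  Homework 77 × 0.06 = 4.62
  Weekly reports 97 × 0.18 = 17.46
  Peer review 50 × 0.18 = 9
  Reflections 50 × 0.21 = 10.5
  Practicals 80.5 × 0.11 = 8.855
  Participation 61 × 0.26 = 15.86
Sum = 66.295
Bonus assignment: 66.295 + 2 = 68.295
68.295 is ≥ 64 and < 86 → Meets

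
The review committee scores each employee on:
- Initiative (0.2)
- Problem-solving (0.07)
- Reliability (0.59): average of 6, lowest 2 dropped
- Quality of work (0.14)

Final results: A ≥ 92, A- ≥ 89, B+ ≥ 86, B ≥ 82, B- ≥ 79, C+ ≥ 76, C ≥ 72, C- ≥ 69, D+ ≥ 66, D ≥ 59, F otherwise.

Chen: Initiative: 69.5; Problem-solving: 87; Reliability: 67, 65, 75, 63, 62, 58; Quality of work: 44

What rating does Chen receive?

Reliability: drop 58, 62 → average of remaining 4 = 270/4 = 67.5
Weighted total:
  Initiative 69.5 × 0.2 = 13.9
  Problem-solving 87 × 0.07 = 6.09
  Reliability 67.5 × 0.59 = 39.825
  Quality of work 44 × 0.14 = 6.16
Sum = 65.975
65.975 is ≥ 59 and < 66 → D

D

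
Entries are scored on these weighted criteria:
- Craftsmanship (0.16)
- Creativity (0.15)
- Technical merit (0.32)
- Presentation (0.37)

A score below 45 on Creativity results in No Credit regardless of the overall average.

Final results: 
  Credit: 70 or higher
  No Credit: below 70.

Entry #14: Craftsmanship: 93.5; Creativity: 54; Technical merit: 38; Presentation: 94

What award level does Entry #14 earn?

Credit

Creativity score 54 ≥ 45: minimum met.
Weighted total:
  Craftsmanship 93.5 × 0.16 = 14.96
  Creativity 54 × 0.15 = 8.1
  Technical merit 38 × 0.32 = 12.16
  Presentation 94 × 0.37 = 34.78
Sum = 70
70 ≥ 70 → Credit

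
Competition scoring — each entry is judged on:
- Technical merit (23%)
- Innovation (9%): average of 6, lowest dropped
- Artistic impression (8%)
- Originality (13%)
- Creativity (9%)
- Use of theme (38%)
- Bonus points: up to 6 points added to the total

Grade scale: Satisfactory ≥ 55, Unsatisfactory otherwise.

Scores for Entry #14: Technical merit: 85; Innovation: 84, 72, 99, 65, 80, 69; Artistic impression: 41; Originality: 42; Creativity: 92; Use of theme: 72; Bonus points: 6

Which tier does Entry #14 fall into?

Innovation: drop 65 → average of remaining 5 = 404/5 = 80.8
Weighted total:
  Technical merit 85 × 0.23 = 19.55
  Innovation 80.8 × 0.09 = 7.272
  Artistic impression 41 × 0.08 = 3.28
  Originality 42 × 0.13 = 5.46
  Creativity 92 × 0.09 = 8.28
  Use of theme 72 × 0.38 = 27.36
Sum = 71.202
Bonus points: 71.202 + 6 = 77.202
77.202 ≥ 55 → Satisfactory

Satisfactory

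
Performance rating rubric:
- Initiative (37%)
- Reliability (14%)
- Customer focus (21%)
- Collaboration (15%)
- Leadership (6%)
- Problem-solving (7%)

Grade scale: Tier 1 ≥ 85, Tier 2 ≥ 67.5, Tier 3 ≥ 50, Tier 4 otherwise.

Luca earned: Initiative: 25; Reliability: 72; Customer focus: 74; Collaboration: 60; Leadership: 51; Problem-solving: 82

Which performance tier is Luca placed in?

Tier 3

Weighted total:
  Initiative 25 × 0.37 = 9.25
  Reliability 72 × 0.14 = 10.08
  Customer focus 74 × 0.21 = 15.54
  Collaboration 60 × 0.15 = 9
  Leadership 51 × 0.06 = 3.06
  Problem-solving 82 × 0.07 = 5.74
Sum = 52.67
52.67 is ≥ 50 and < 67.5 → Tier 3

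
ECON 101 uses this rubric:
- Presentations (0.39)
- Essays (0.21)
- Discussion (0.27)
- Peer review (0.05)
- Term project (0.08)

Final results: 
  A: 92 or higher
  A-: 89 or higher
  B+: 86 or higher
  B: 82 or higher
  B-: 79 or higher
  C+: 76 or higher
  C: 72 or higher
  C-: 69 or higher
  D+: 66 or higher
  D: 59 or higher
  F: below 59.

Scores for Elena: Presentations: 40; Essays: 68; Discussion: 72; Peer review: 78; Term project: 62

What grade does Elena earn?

Weighted total:
  Presentations 40 × 0.39 = 15.6
  Essays 68 × 0.21 = 14.28
  Discussion 72 × 0.27 = 19.44
  Peer review 78 × 0.05 = 3.9
  Term project 62 × 0.08 = 4.96
Sum = 58.18
58.18 < 59 → F

F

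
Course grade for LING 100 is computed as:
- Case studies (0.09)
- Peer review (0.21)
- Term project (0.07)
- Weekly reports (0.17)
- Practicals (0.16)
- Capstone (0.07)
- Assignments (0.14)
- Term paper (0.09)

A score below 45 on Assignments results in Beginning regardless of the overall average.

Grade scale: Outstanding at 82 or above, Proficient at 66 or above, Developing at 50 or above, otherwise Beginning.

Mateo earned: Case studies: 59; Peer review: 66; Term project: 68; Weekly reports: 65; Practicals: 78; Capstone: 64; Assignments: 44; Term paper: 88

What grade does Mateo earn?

Assignments score 44 < 45: minimum not met.
Weighted total:
  Case studies 59 × 0.09 = 5.31
  Peer review 66 × 0.21 = 13.86
  Term project 68 × 0.07 = 4.76
  Weekly reports 65 × 0.17 = 11.05
  Practicals 78 × 0.16 = 12.48
  Capstone 64 × 0.07 = 4.48
  Assignments 44 × 0.14 = 6.16
  Term paper 88 × 0.09 = 7.92
Sum = 66.02
Because the Assignments minimum was not met, the result is Beginning.

Beginning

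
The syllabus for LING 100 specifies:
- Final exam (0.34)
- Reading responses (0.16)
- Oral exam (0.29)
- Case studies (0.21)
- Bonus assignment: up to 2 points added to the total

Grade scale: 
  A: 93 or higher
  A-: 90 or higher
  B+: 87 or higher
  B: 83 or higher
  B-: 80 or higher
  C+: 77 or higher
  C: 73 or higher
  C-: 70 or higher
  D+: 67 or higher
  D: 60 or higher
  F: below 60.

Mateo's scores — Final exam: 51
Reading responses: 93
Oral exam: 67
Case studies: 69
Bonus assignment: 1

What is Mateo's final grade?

D+

Weighted total:
  Final exam 51 × 0.34 = 17.34
  Reading responses 93 × 0.16 = 14.88
  Oral exam 67 × 0.29 = 19.43
  Case studies 69 × 0.21 = 14.49
Sum = 66.14
Bonus assignment: 66.14 + 1 = 67.14
67.14 is ≥ 67 and < 70 → D+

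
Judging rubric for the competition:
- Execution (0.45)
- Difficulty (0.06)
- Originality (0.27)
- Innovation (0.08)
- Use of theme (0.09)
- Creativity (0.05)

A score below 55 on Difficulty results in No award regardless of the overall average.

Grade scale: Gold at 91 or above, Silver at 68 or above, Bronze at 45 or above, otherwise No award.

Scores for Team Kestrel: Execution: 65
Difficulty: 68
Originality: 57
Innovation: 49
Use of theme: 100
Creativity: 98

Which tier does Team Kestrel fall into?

Difficulty score 68 ≥ 55: minimum met.
Weighted total:
  Execution 65 × 0.45 = 29.25
  Difficulty 68 × 0.06 = 4.08
  Originality 57 × 0.27 = 15.39
  Innovation 49 × 0.08 = 3.92
  Use of theme 100 × 0.09 = 9
  Creativity 98 × 0.05 = 4.9
Sum = 66.54
66.54 is ≥ 45 and < 68 → Bronze

Bronze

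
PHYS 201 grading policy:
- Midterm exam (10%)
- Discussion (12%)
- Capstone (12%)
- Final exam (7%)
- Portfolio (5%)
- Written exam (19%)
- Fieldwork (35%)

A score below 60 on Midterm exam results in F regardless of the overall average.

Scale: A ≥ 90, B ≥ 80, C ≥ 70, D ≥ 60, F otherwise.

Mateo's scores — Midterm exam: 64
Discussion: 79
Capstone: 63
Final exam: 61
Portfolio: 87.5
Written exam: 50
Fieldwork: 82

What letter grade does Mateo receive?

Midterm exam score 64 ≥ 60: minimum met.
Weighted total:
  Midterm exam 64 × 0.1 = 6.4
  Discussion 79 × 0.12 = 9.48
  Capstone 63 × 0.12 = 7.56
  Final exam 61 × 0.07 = 4.27
  Portfolio 87.5 × 0.05 = 4.375
  Written exam 50 × 0.19 = 9.5
  Fieldwork 82 × 0.35 = 28.7
Sum = 70.285
70.285 is ≥ 70 and < 80 → C

C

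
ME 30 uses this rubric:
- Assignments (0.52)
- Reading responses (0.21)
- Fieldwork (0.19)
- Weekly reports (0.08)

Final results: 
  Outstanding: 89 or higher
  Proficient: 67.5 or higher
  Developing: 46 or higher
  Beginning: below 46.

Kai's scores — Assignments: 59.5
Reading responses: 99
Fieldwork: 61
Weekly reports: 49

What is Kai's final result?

Weighted total:
  Assignments 59.5 × 0.52 = 30.94
  Reading responses 99 × 0.21 = 20.79
  Fieldwork 61 × 0.19 = 11.59
  Weekly reports 49 × 0.08 = 3.92
Sum = 67.24
67.24 is ≥ 46 and < 67.5 → Developing

Developing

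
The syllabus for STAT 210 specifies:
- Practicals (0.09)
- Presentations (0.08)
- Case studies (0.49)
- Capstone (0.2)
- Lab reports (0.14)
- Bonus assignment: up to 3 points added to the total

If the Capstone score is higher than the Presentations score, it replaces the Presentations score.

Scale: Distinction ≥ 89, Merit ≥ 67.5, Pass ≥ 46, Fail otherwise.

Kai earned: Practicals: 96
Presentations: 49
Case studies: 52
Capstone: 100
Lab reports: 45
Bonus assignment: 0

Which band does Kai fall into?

Capstone (100) > Presentations (49), so Presentations counts as 100.
Weighted total:
  Practicals 96 × 0.09 = 8.64
  Presentations 100 × 0.08 = 8
  Case studies 52 × 0.49 = 25.48
  Capstone 100 × 0.2 = 20
  Lab reports 45 × 0.14 = 6.3
Sum = 68.42
Bonus assignment: 68.42 + 0 = 68.42
68.42 is ≥ 67.5 and < 89 → Merit

Merit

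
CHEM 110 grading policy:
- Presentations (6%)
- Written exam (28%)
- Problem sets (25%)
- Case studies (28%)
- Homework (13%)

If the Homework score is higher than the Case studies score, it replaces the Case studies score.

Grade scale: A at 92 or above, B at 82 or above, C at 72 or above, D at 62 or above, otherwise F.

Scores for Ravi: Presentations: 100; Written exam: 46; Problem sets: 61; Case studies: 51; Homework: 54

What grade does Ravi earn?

Homework (54) > Case studies (51), so Case studies counts as 54.
Weighted total:
  Presentations 100 × 0.06 = 6
  Written exam 46 × 0.28 = 12.88
  Problem sets 61 × 0.25 = 15.25
  Case studies 54 × 0.28 = 15.12
  Homework 54 × 0.13 = 7.02
Sum = 56.27
56.27 < 62 → F

F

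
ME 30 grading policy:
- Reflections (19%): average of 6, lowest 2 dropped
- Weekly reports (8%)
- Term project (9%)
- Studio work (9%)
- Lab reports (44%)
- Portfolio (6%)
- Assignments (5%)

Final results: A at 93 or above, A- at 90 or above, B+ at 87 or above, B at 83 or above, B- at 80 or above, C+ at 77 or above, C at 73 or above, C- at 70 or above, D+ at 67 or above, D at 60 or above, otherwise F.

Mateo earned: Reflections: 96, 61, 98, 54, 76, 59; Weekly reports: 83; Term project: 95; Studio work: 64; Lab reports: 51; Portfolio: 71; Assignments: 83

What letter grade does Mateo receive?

Reflections: drop 54, 59 → average of remaining 4 = 331/4 = 82.75
Weighted total:
  Reflections 82.75 × 0.19 = 15.7225
  Weekly reports 83 × 0.08 = 6.64
  Term project 95 × 0.09 = 8.55
  Studio work 64 × 0.09 = 5.76
  Lab reports 51 × 0.44 = 22.44
  Portfolio 71 × 0.06 = 4.26
  Assignments 83 × 0.05 = 4.15
Sum = 67.5225
67.5225 is ≥ 67 and < 70 → D+

D+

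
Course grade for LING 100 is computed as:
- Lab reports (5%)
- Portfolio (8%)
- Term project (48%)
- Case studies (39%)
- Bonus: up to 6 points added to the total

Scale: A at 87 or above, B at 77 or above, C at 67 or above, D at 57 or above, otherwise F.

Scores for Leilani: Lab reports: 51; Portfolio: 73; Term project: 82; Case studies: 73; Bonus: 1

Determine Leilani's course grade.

Weighted total:
  Lab reports 51 × 0.05 = 2.55
  Portfolio 73 × 0.08 = 5.84
  Term project 82 × 0.48 = 39.36
  Case studies 73 × 0.39 = 28.47
Sum = 76.22
Bonus: 76.22 + 1 = 77.22
77.22 is ≥ 77 and < 87 → B

B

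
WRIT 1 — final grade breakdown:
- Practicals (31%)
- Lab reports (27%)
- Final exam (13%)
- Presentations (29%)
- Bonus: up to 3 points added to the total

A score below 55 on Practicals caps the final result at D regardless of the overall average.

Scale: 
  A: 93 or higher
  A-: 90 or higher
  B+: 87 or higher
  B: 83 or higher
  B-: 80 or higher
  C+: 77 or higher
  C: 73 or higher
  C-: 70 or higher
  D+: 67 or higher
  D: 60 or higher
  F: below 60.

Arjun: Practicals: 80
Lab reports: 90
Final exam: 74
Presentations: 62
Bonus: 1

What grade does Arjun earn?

C+

Practicals score 80 ≥ 55: minimum met.
Weighted total:
  Practicals 80 × 0.31 = 24.8
  Lab reports 90 × 0.27 = 24.3
  Final exam 74 × 0.13 = 9.62
  Presentations 62 × 0.29 = 17.98
Sum = 76.7
Bonus: 76.7 + 1 = 77.7
77.7 is ≥ 77 and < 80 → C+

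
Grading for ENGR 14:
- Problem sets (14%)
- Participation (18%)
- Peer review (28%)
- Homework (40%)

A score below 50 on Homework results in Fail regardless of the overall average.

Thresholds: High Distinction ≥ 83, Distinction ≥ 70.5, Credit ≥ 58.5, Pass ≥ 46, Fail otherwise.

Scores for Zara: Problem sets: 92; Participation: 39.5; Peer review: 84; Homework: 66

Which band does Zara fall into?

Credit

Homework score 66 ≥ 50: minimum met.
Weighted total:
  Problem sets 92 × 0.14 = 12.88
  Participation 39.5 × 0.18 = 7.11
  Peer review 84 × 0.28 = 23.52
  Homework 66 × 0.4 = 26.4
Sum = 69.91
69.91 is ≥ 58.5 and < 70.5 → Credit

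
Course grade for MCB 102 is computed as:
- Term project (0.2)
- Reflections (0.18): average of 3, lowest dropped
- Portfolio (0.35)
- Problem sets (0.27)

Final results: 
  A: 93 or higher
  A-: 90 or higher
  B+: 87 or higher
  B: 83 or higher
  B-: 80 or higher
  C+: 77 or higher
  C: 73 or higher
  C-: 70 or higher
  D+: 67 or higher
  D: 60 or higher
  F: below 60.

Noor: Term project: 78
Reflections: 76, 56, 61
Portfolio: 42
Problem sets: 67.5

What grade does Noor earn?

Reflections: drop 56 → average of remaining 2 = 137/2 = 68.5
Weighted total:
  Term project 78 × 0.2 = 15.6
  Reflections 68.5 × 0.18 = 12.33
  Portfolio 42 × 0.35 = 14.7
  Problem sets 67.5 × 0.27 = 18.225
Sum = 60.855
60.855 is ≥ 60 and < 67 → D

D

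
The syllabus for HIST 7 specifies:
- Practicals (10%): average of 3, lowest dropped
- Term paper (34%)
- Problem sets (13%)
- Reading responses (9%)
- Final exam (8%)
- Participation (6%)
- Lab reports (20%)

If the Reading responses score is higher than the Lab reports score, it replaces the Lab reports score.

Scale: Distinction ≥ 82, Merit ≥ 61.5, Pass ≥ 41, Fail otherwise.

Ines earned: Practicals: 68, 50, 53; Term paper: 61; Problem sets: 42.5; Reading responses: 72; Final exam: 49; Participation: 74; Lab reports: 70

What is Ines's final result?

Practicals: drop 50 → average of remaining 2 = 121/2 = 60.5
Reading responses (72) > Lab reports (70), so Lab reports counts as 72.
Weighted total:
  Practicals 60.5 × 0.1 = 6.05
  Term paper 61 × 0.34 = 20.74
  Problem sets 42.5 × 0.13 = 5.525
  Reading responses 72 × 0.09 = 6.48
  Final exam 49 × 0.08 = 3.92
  Participation 74 × 0.06 = 4.44
  Lab reports 72 × 0.2 = 14.4
Sum = 61.555
61.555 is ≥ 61.5 and < 82 → Merit

Merit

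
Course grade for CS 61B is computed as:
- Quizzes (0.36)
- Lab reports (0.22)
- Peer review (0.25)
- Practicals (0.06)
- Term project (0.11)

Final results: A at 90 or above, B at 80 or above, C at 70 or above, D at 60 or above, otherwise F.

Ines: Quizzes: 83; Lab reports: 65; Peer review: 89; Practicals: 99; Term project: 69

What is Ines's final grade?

C

Weighted total:
  Quizzes 83 × 0.36 = 29.88
  Lab reports 65 × 0.22 = 14.3
  Peer review 89 × 0.25 = 22.25
  Practicals 99 × 0.06 = 5.94
  Term project 69 × 0.11 = 7.59
Sum = 79.96
79.96 is ≥ 70 and < 80 → C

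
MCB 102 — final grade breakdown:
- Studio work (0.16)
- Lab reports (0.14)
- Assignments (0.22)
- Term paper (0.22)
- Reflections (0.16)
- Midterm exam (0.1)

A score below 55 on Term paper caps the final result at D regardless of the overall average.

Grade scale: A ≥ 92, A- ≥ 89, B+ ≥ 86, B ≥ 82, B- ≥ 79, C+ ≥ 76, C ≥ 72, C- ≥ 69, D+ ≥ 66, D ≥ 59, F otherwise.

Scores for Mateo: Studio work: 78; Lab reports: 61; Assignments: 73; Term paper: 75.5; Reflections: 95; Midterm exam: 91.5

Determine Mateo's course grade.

C+

Term paper score 75.5 ≥ 55: minimum met.
Weighted total:
  Studio work 78 × 0.16 = 12.48
  Lab reports 61 × 0.14 = 8.54
  Assignments 73 × 0.22 = 16.06
  Term paper 75.5 × 0.22 = 16.61
  Reflections 95 × 0.16 = 15.2
  Midterm exam 91.5 × 0.1 = 9.15
Sum = 78.04
78.04 is ≥ 76 and < 79 → C+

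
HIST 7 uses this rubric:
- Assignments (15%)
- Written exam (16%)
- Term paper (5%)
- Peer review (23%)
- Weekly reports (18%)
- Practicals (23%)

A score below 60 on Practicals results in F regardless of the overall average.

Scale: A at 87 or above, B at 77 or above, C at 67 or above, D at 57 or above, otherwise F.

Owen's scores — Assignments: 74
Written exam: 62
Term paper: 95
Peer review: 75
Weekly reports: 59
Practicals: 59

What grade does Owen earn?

F

Practicals score 59 < 60: minimum not met.
Weighted total:
  Assignments 74 × 0.15 = 11.1
  Written exam 62 × 0.16 = 9.92
  Term paper 95 × 0.05 = 4.75
  Peer review 75 × 0.23 = 17.25
  Weekly reports 59 × 0.18 = 10.62
  Practicals 59 × 0.23 = 13.57
Sum = 67.21
Because the Practicals minimum was not met, the result is F.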